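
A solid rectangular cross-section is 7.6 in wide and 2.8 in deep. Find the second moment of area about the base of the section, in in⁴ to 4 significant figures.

I_base ≈ 55.61 in⁴

The section: 7.6 × 2.8, A = 21.28 in², y = 1.4 in, Ī = 13.9029 in⁴.
Transfer it to the bottom edge using Ī + A·d² with d = y − 0:
  the section: d = 1.4 in → contributes +55.6117 in⁴
Total I = 55.6117 in⁴.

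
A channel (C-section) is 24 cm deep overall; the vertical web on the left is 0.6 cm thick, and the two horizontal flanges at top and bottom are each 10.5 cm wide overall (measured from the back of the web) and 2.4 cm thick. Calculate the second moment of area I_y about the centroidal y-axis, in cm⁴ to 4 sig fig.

I_y ≈ 693.1 cm⁴

Split into non-overlapping primitives; take the origin at the lower-left of the bounding box.
Web: 0.6 × 24, A = 14.4 cm², x = 0.3 cm, Ī = 0.432 cm⁴.
Top flange (beyond web): 9.9 × 2.4, A = 23.76 cm², x = 5.55 cm, Ī = 194.06 cm⁴.
Bottom flange (beyond web): 9.9 × 2.4, A = 23.76 cm², x = 5.55 cm, Ī = 194.06 cm⁴.
Centroid: x̄ = ΣA·x / ΣA = 4.32907 cm.
Transfer each piece to the centroidal y-axis using Ī + A·d² with d = x − 4.32907:
  web: d = -4.02907 cm → contributes +234.193 cm⁴
  top flange (beyond web): d = 1.22093 cm → contributes +229.478 cm⁴
  bottom flange (beyond web): d = 1.22093 cm → contributes +229.478 cm⁴
Total I = 693.149 cm⁴.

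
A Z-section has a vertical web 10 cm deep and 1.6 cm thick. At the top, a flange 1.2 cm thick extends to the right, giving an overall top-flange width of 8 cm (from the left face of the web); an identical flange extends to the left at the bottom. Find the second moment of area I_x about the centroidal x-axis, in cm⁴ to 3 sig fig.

I_x ≈ 433 cm⁴

Decompose the section into non-overlapping parts with the origin at the bottom-left of its bounding rectangle.
Web: 1.6 × 10, A = 16 cm², y = 5 cm, Ī = 133.33 cm⁴.
Top flange (beyond web): 6.4 × 1.2, A = 7.68 cm², y = 9.4 cm, Ī = 0.9216 cm⁴.
Bottom flange (beyond web): 6.4 × 1.2, A = 7.68 cm², y = 0.6 cm, Ī = 0.9216 cm⁴.
Centroid: ȳ = ΣA·y / ΣA = 5 cm.
Transfer each piece to the centroidal x-axis using Ī + A·d² with d = y − 5:
  web: d = 0 cm → contributes +133.33 cm⁴
  top flange (beyond web): d = 4.4 cm → contributes +149.61 cm⁴
  bottom flange (beyond web): d = -4.4 cm → contributes +149.61 cm⁴
Total I = 432.55 cm⁴.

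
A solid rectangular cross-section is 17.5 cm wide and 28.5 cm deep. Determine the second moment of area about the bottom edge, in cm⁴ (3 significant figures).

I_base ≈ 1.35 × 10⁵ cm⁴

The section: 17.5 × 28.5, A = 498.75 cm², y = 14.25 cm, Ī = 33 759 cm⁴.
Transfer it to the base of the section using Ī + A·d² with d = y − 0:
  the section: d = 14.25 cm → contributes +135 037 cm⁴
Total I = 135 037 cm⁴.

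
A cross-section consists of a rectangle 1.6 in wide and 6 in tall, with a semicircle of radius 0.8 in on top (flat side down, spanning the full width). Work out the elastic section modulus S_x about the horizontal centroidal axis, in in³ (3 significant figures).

Decompose the section into non-overlapping parts with the origin at the bottom-left of its bounding rectangle.
Rectangular body: 1.6 × 6, A = 9.6 in², y = 3 in, Ī = 28.8 in⁴.
Semicircular cap: semicircle r = 0.8, A = 1.0053 in², y = 6.3395 in, Ī = 0.044956 in⁴.
Centroid: ȳ = ΣA·y / ΣA = 3.3166 in.
Transfer each piece to the horizontal centroidal axis using Ī + A·d² with d = y − 3.3166:
  rectangular body: d = -0.31656 in → contributes +29.762 in⁴
  semicircular cap: d = 3.023 in → contributes +9.2318 in⁴
Total I = 38.994 in⁴.
Extreme fibre distance c = 3.4834 in; S = I/c = 11.194 in³.

S_x ≈ 11.2 in³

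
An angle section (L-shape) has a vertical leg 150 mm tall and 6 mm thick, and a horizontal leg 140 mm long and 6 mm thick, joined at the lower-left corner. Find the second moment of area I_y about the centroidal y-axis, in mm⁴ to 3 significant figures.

I_y ≈ 3.29 × 10⁶ mm⁴

Decompose the section into non-overlapping parts with the origin at the bottom-left of its bounding rectangle.
Vertical leg: 6 × 150, A = 900 mm², x = 3 mm, Ī = 2 700 mm⁴.
Horizontal leg (remainder): 134 × 6, A = 804 mm², x = 73 mm, Ī = 1 203 052 mm⁴.
Centroid: x̄ = ΣA·x / ΣA = 36.028 mm.
Transfer each piece to the centroidal y-axis using Ī + A·d² with d = x − 36.028:
  vertical leg: d = -33.028 mm → contributes +984 474 mm⁴
  horizontal leg (remainder): d = 36.972 mm → contributes +2 302 053 mm⁴
Total I = 3 286 527 mm⁴.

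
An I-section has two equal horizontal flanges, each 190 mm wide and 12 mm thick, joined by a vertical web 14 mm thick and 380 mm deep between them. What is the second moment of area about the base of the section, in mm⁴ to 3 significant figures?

I_base ≈ 6.42 × 10⁸ mm⁴

Treat the section as a set of non-overlapping primitives; coordinates are from the bounding-box lower-left.
Bottom flange: 190 × 12, A = 2 280 mm², y = 6 mm, Ī = 27 360 mm⁴.
Web: 14 × 380, A = 5 320 mm², y = 202 mm, Ī = 64 017 333 mm⁴.
Top flange: 190 × 12, A = 2 280 mm², y = 398 mm, Ī = 27 360 mm⁴.
Transfer each piece to a horizontal axis along the bottom face using Ī + A·d² with d = y − 0:
  bottom flange: d = 6 mm → contributes +109 440 mm⁴
  web: d = 202 mm → contributes +281 094 613 mm⁴
  top flange: d = 398 mm → contributes +361 188 480 mm⁴
Total I = 642 392 533 mm⁴.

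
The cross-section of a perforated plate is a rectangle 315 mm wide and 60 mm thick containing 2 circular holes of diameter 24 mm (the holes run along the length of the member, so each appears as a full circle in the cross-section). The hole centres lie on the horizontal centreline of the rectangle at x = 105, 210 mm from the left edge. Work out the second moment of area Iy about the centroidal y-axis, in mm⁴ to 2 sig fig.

Iy ≈ 1.5 × 10⁸ mm⁴

Split into non-overlapping primitives; take the origin at the lower-left of the bounding box.
Plate: 315 × 60, A = 18 900 mm², x = 157.5 mm, Ī = 156 279 375 mm⁴.
Hole 1 (subtracted): ⌀24, A = 452.4 mm², x = 105 mm, Ī = 16 286 mm⁴.
Hole 2 (subtracted): ⌀24, A = 452.4 mm², x = 210 mm, Ī = 16 286 mm⁴.
By symmetry the centroid is at mid-width, x̄ = 157.5 mm.
Transfer each piece to the centroidal y-axis using Ī + A·d² with d = x − 157.5:
  plate: d = 0 mm → contributes +156 279 375 mm⁴
  hole 1: d = -52.5 mm → contributes −1 263 184 mm⁴
  hole 2: d = 52.5 mm → contributes −1 263 184 mm⁴
Total I = 153 753 007 mm⁴.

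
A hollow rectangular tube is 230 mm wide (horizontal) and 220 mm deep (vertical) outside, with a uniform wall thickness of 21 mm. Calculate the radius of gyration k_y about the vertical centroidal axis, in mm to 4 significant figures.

Treat the section as a set of non-overlapping primitives; coordinates are from the bounding-box lower-left.
Outer rectangle: 230 × 220, A = 50 600 mm², x = 115 mm, Ī = 223 061 667 mm⁴.
Inner void (subtracted): 188 × 178, A = 33 464 mm², x = 115 mm, Ī = 98 562 635 mm⁴.
By symmetry the centroid is at mid-width, x̄ = 115 mm.
All pieces are centred on the vertical centroidal axis, so I = ΣĪ (holes subtracted) = 124 499 032 mm⁴.
Radius of gyration: k = √(I/A) = √(124 499 032 / 17 136) = 85.237 mm.

k_y ≈ 85.24 mm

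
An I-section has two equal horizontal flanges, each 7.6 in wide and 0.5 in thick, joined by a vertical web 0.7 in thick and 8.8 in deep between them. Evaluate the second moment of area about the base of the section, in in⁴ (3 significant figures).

I_base ≈ 535 in⁴

Split into non-overlapping primitives; take the origin at the lower-left of the bounding box.
Bottom flange: 7.6 × 0.5, A = 3.8 in², y = 0.25 in, Ī = 0.079167 in⁴.
Web: 0.7 × 8.8, A = 6.16 in², y = 4.9 in, Ī = 39.753 in⁴.
Top flange: 7.6 × 0.5, A = 3.8 in², y = 9.55 in, Ī = 0.079167 in⁴.
Transfer each piece to a horizontal axis along the bottom face using Ī + A·d² with d = y − 0:
  bottom flange: d = 0.25 in → contributes +0.31667 in⁴
  web: d = 4.9 in → contributes +187.65 in⁴
  top flange: d = 9.55 in → contributes +346.65 in⁴
Total I = 534.62 in⁴.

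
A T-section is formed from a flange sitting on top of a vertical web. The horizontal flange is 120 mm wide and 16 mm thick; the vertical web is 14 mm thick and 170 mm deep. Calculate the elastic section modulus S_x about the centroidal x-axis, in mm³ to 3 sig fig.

Treat the section as a set of non-overlapping primitives; coordinates are from the bounding-box lower-left.
Flange: 120 × 16, A = 1 920 mm², y = 178 mm, Ī = 40 960 mm⁴.
Web: 14 × 170, A = 2 380 mm², y = 85 mm, Ī = 5 731 833 mm⁴.
Centroid: ȳ = ΣA·y / ΣA = 126.53 mm.
Transfer each piece to the centroidal x-axis using Ī + A·d² with d = y − 126.53:
  flange: d = 51.474 mm → contributes +5 128 222 mm⁴
  web: d = -41.526 mm → contributes +9 835 843 mm⁴
Total I = 14 964 066 mm⁴.
Extreme fibre distance c = 126.53 mm; S = I/c = 118 269 mm³.

S_x ≈ 1.18 × 10⁵ mm³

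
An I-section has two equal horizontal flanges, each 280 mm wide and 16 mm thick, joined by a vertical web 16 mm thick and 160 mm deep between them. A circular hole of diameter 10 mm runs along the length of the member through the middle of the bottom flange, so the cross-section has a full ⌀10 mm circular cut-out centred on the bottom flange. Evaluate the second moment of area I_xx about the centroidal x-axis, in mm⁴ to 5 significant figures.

I_xx ≈ 7.4426 × 10⁷ mm⁴

Treat the section as a set of non-overlapping primitives; coordinates are from the bounding-box lower-left.
Bottom flange: 280 × 16, A = 4 480 mm², y = 8 mm, Ī = 95573.33 mm⁴.
Web: 16 × 160, A = 2 560 mm², y = 96 mm, Ī = 5 461 333 mm⁴.
Top flange: 280 × 16, A = 4 480 mm², y = 184 mm, Ī = 95573.33 mm⁴.
Hole (subtracted): ⌀10, A = 78.53982 mm², y = 8 mm, Ī = 490.8739 mm⁴.
Centroid: ȳ = ΣA·y / ΣA = 96.60408 mm.
Transfer each piece to the centroidal x-axis using Ī + A·d² with d = y − 96.60408:
  bottom flange: d = -88.60408 mm → contributes +35 266 629 mm⁴
  web: d = -0.6040753 mm → contributes +5 462 267 mm⁴
  top flange: d = 87.39592 mm → contributes +34 314 027 mm⁴
  hole: d = -88.60408 mm → contributes −617 082 mm⁴
Total I = 74 425 842 mm⁴.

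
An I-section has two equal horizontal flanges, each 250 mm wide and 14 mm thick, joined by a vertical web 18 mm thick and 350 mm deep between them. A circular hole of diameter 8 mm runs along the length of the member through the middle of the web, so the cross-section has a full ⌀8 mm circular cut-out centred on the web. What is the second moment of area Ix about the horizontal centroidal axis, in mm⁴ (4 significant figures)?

Ix ≈ 2.963 × 10⁸ mm⁴

Decompose the section into non-overlapping parts with the origin at the bottom-left of its bounding rectangle.
Bottom flange: 250 × 14, A = 3 500 mm², y = 7 mm, Ī = 57166.7 mm⁴.
Web: 18 × 350, A = 6 300 mm², y = 189 mm, Ī = 64 312 500 mm⁴.
Top flange: 250 × 14, A = 3 500 mm², y = 371 mm, Ī = 57166.7 mm⁴.
Hole (subtracted): ⌀8, A = 50.2655 mm², y = 189 mm, Ī = 201.062 mm⁴.
By symmetry the centroid is at mid-height, ȳ = 189 mm.
Transfer each piece to the horizontal centroidal axis using Ī + A·d² with d = y − 189:
  bottom flange: d = -182 mm → contributes +115 991 167 mm⁴
  web: d = 0 mm → contributes +64 312 500 mm⁴
  top flange: d = 182 mm → contributes +115 991 167 mm⁴
  hole: d = 0 mm → contributes −201.062 mm⁴
Total I = 296 294 632 mm⁴.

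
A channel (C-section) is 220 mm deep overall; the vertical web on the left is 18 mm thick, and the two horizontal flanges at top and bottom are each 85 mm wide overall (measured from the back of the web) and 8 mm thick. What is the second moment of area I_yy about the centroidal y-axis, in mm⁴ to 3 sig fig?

Break the section into simple shapes (no overlaps), measuring from the bottom-left corner of the bounding box.
Web: 18 × 220, A = 3 960 mm², x = 9 mm, Ī = 106 920 mm⁴.
Top flange (beyond web): 67 × 8, A = 536 mm², x = 51.5 mm, Ī = 200 509 mm⁴.
Bottom flange (beyond web): 67 × 8, A = 536 mm², x = 51.5 mm, Ī = 200 509 mm⁴.
Centroid: x̄ = ΣA·x / ΣA = 18.054 mm.
Transfer each piece to the centroidal y-axis using Ī + A·d² with d = x − 18.054:
  web: d = -9.0541 mm → contributes +431 545 mm⁴
  top flange (beyond web): d = 33.446 mm → contributes +800 095 mm⁴
  bottom flange (beyond web): d = 33.446 mm → contributes +800 095 mm⁴
Total I = 2 031 735 mm⁴.

I_yy ≈ 2.03 × 10⁶ mm⁴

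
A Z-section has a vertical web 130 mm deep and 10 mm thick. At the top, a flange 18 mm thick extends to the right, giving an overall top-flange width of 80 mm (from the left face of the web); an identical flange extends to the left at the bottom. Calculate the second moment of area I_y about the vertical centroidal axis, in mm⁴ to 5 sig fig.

Break the section into simple shapes (no overlaps), measuring from the bottom-left corner of the bounding box.
Web: 10 × 130, A = 1 300 mm², x = 75 mm, Ī = 10833.33 mm⁴.
Top flange (beyond web): 70 × 18, A = 1 260 mm², x = 115 mm, Ī = 514 500 mm⁴.
Bottom flange (beyond web): 70 × 18, A = 1 260 mm², x = 35 mm, Ī = 514 500 mm⁴.
Centroid: x̄ = ΣA·x / ΣA = 75 mm.
Transfer each piece to the vertical centroidal axis using Ī + A·d² with d = x − 75:
  web: d = 0 mm → contributes +10833.33 mm⁴
  top flange (beyond web): d = 40 mm → contributes +2 530 500 mm⁴
  bottom flange (beyond web): d = -40 mm → contributes +2 530 500 mm⁴
Total I = 5 071 833 mm⁴.

I_y ≈ 5.0718 × 10⁶ mm⁴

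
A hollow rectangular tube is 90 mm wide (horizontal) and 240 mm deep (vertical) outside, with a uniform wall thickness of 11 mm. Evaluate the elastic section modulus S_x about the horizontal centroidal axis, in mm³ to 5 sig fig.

S_x ≈ 3.7477 × 10⁵ mm³

Break the section into simple shapes (no overlaps), measuring from the bottom-left corner of the bounding box.
Outer rectangle: 90 × 240, A = 21 600 mm², y = 120 mm, Ī = 103 680 000 mm⁴.
Inner void (subtracted): 68 × 218, A = 14 824 mm², y = 120 mm, Ī = 58 707 981 mm⁴.
By symmetry the centroid is at mid-height, ȳ = 120 mm.
All pieces are centred on the horizontal centroidal axis, so I = ΣĪ (holes subtracted) = 44 972 019 mm⁴.
Extreme fibre distance c = 120 mm; S = I/c = 374766.8 mm³.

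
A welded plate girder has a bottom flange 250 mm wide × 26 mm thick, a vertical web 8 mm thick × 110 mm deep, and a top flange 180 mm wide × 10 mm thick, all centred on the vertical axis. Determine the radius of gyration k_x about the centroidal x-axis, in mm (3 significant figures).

Break the section into simple shapes (no overlaps), measuring from the bottom-left corner of the bounding box.
Bottom plate: 250 × 26, A = 6 500 mm², y = 13 mm, Ī = 366 167 mm⁴.
Web plate: 8 × 110, A = 880 mm², y = 81 mm, Ī = 887 333 mm⁴.
Top plate: 180 × 10, A = 1 800 mm², y = 141 mm, Ī = 15 000 mm⁴.
Centroid: ȳ = ΣA·y / ΣA = 44.617 mm.
Transfer each piece to the centroidal x-axis using Ī + A·d² with d = y − 44.617:
  bottom plate: d = -31.617 mm → contributes +6 863 610 mm⁴
  web plate: d = 36.383 mm → contributes +2 052 238 mm⁴
  top plate: d = 96.383 mm → contributes +16 736 582 mm⁴
Total I = 25 652 430 mm⁴.
Radius of gyration: k = √(I/A) = √(25 652 430 / 9 180) = 52.862 mm.

k_x ≈ 52.9 mm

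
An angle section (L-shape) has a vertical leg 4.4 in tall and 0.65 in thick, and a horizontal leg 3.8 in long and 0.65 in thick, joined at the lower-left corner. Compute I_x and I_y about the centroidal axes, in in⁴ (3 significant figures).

I_x ≈ 8.88 in⁴, I_y ≈ 6.10 in⁴

Treat the section as a set of non-overlapping primitives; coordinates are from the bounding-box lower-left.
Vertical leg: 0.65 × 4.4, A = 2.86 in², y = 2.2 in, Ī = 4.6141 in⁴.
Horizontal leg (remainder): 3.15 × 0.65, A = 2.0475 in², y = 0.325 in, Ī = 0.072089 in⁴.
Centroid: ȳ = ΣA·y / ΣA = 1.4177 in.
Transfer each piece to the centroidal x-axis using Ī + A·d² with d = y − 1.4177:
  vertical leg: d = 0.78228 in → contributes +6.3644 in⁴
  horizontal leg (remainder): d = -1.0927 in → contributes +2.5169 in⁴
Total I = 8.8812 in⁴.
For the y-axis: x̄ = 1.1177 in.
Repeating about the centroidal y-axis gives I_y = 6.1013 in⁴.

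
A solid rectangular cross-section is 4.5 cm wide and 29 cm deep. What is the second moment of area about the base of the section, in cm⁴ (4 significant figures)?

The section: 4.5 × 29, A = 130.5 cm², y = 14.5 cm, Ī = 9145.88 cm⁴.
Transfer it to the base of the section using Ī + A·d² with d = y − 0:
  the section: d = 14.5 cm → contributes +36583.5 cm⁴
Total I = 36583.5 cm⁴.

I_base ≈ 3.658 × 10⁴ cm⁴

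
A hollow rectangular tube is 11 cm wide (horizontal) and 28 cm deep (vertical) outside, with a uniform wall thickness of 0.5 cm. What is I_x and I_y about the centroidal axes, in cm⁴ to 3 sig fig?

Split into non-overlapping primitives; take the origin at the lower-left of the bounding box.
Outer rectangle: 11 × 28, A = 308 cm², y = 14 cm, Ī = 20 123 cm⁴.
Inner void (subtracted): 10 × 27, A = 270 cm², y = 14 cm, Ī = 16 403 cm⁴.
By symmetry the centroid is at mid-height, ȳ = 14 cm.
All pieces are centred on the centroidal x-axis, so I = ΣĪ (holes subtracted) = 3720.2 cm⁴.
Repeating about the centroidal y-axis gives I_y = 855.67 cm⁴.

I_x ≈ 3720 cm⁴, I_y ≈ 856 cm⁴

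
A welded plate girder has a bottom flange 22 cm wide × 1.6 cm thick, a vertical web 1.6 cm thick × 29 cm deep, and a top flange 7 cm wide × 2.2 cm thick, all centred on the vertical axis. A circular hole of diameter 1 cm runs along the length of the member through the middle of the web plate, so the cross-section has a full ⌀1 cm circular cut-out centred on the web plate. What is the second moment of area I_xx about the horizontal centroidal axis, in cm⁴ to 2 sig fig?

I_xx ≈ 1.4 × 10⁴ cm⁴

Split into non-overlapping primitives; take the origin at the lower-left of the bounding box.
Bottom plate: 22 × 1.6, A = 35.2 cm², y = 0.8 cm, Ī = 7.509 cm⁴.
Web plate: 1.6 × 29, A = 46.4 cm², y = 16.1 cm, Ī = 3 252 cm⁴.
Top plate: 7 × 2.2, A = 15.4 cm², y = 31.7 cm, Ī = 6.211 cm⁴.
Hole (subtracted): ⌀1, A = 0.7854 cm², y = 16.1 cm, Ī = 0.04909 cm⁴.
Centroid: ȳ = ΣA·y / ΣA = 13 cm.
Transfer each piece to the horizontal centroidal axis using Ī + A·d² with d = y − 13:
  bottom plate: d = -12.2 cm → contributes +5 246 cm⁴
  web plate: d = 3.101 cm → contributes +3 698 cm⁴
  top plate: d = 18.7 cm → contributes +5 392 cm⁴
  hole: d = 3.101 cm → contributes −7.6 cm⁴
Total I = 14 328 cm⁴.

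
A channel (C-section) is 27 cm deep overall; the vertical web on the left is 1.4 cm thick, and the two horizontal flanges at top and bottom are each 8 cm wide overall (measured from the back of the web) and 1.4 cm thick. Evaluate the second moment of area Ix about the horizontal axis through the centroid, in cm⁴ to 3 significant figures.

Ix ≈ 5330 cm⁴

Decompose the section into non-overlapping parts with the origin at the bottom-left of its bounding rectangle.
Web: 1.4 × 27, A = 37.8 cm², y = 13.5 cm, Ī = 2296.4 cm⁴.
Top flange (beyond web): 6.6 × 1.4, A = 9.24 cm², y = 26.3 cm, Ī = 1.5092 cm⁴.
Bottom flange (beyond web): 6.6 × 1.4, A = 9.24 cm², y = 0.7 cm, Ī = 1.5092 cm⁴.
By symmetry the centroid is at mid-height, ȳ = 13.5 cm.
Transfer each piece to the horizontal axis through the centroid using Ī + A·d² with d = y − 13.5:
  web: d = 0 cm → contributes +2296.4 cm⁴
  top flange (beyond web): d = 12.8 cm → contributes +1515.4 cm⁴
  bottom flange (beyond web): d = -12.8 cm → contributes +1515.4 cm⁴
Total I = 5327.1 cm⁴.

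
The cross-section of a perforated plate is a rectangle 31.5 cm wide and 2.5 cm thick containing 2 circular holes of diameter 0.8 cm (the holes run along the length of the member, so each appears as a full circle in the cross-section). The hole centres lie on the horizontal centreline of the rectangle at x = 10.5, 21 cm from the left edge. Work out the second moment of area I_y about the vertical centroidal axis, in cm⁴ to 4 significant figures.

I_y ≈ 6484 cm⁴

Treat the section as a set of non-overlapping primitives; coordinates are from the bounding-box lower-left.
Plate: 31.5 × 2.5, A = 78.75 cm², x = 15.75 cm, Ī = 6511.64 cm⁴.
Hole 1 (subtracted): ⌀0.8, A = 0.502655 cm², x = 10.5 cm, Ī = 0.0201062 cm⁴.
Hole 2 (subtracted): ⌀0.8, A = 0.502655 cm², x = 21 cm, Ī = 0.0201062 cm⁴.
By symmetry the centroid is at mid-width, x̄ = 15.75 cm.
Transfer each piece to the vertical centroidal axis using Ī + A·d² with d = x − 15.75:
  plate: d = 0 cm → contributes +6511.64 cm⁴
  hole 1: d = -5.25 cm → contributes −13.8745 cm⁴
  hole 2: d = 5.25 cm → contributes −13.8745 cm⁴
Total I = 6483.89 cm⁴.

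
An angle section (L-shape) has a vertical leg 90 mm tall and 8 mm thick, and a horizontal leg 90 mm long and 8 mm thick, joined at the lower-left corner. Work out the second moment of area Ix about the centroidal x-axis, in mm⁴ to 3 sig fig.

Break the section into simple shapes (no overlaps), measuring from the bottom-left corner of the bounding box.
Vertical leg: 8 × 90, A = 720 mm², y = 45 mm, Ī = 486 000 mm⁴.
Horizontal leg (remainder): 82 × 8, A = 656 mm², y = 4 mm, Ī = 3498.7 mm⁴.
Centroid: ȳ = ΣA·y / ΣA = 25.453 mm.
Transfer each piece to the centroidal x-axis using Ī + A·d² with d = y − 25.453:
  vertical leg: d = 19.547 mm → contributes +761 088 mm⁴
  horizontal leg (remainder): d = -21.453 mm → contributes +305 424 mm⁴
Total I = 1 066 512 mm⁴.

Ix ≈ 1.07 × 10⁶ mm⁴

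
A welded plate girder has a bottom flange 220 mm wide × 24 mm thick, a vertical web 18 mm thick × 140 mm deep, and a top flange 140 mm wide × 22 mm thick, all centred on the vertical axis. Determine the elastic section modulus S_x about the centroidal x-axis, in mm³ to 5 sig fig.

Treat the section as a set of non-overlapping primitives; coordinates are from the bounding-box lower-left.
Bottom plate: 220 × 24, A = 5 280 mm², y = 12 mm, Ī = 253 440 mm⁴.
Web plate: 18 × 140, A = 2 520 mm², y = 94 mm, Ī = 4 116 000 mm⁴.
Top plate: 140 × 22, A = 3 080 mm², y = 175 mm, Ī = 124226.7 mm⁴.
Centroid: ȳ = ΣA·y / ΣA = 77.13603 mm.
Transfer each piece to the centroidal x-axis using Ī + A·d² with d = y − 77.13603:
  bottom plate: d = -65.13603 mm → contributes +22 654 908 mm⁴
  web plate: d = 16.86397 mm → contributes +4 832 672 mm⁴
  top plate: d = 97.86397 mm → contributes +29 622 485 mm⁴
Total I = 57 110 065 mm⁴.
Extreme fibre distance c = 108.864 mm; S = I/c = 524600.2 mm³.

S_x ≈ 5.2460 × 10⁵ mm³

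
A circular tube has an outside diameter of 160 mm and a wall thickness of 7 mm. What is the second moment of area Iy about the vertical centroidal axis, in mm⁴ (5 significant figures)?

Iy ≈ 9.8660 × 10⁶ mm⁴

Break the section into simple shapes (no overlaps), measuring from the bottom-left corner of the bounding box.
Outer circle: ⌀160, A = 20106.19 mm², x = 80 mm, Ī = 32 169 909 mm⁴.
Bore (subtracted): ⌀146, A = 16741.55 mm², x = 80 mm, Ī = 22 303 926 mm⁴.
By symmetry the centroid is at mid-width, x̄ = 80 mm.
All pieces are centred on the vertical centroidal axis, so I = ΣĪ (holes subtracted) = 9 865 982 mm⁴.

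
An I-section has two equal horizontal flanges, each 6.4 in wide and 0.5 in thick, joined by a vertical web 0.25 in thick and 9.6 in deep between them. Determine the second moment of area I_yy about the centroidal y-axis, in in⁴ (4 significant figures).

Break the section into simple shapes (no overlaps), measuring from the bottom-left corner of the bounding box.
Bottom flange: 6.4 × 0.5, A = 3.2 in², x = 3.2 in, Ī = 10.9227 in⁴.
Web: 0.25 × 9.6, A = 2.4 in², x = 3.2 in, Ī = 0.0125 in⁴.
Top flange: 6.4 × 0.5, A = 3.2 in², x = 3.2 in, Ī = 10.9227 in⁴.
By symmetry the centroid is at mid-width, x̄ = 3.2 in.
All pieces are centred on the centroidal y-axis, so I = ΣĪ = 21.8578 in⁴.

I_yy ≈ 21.86 in⁴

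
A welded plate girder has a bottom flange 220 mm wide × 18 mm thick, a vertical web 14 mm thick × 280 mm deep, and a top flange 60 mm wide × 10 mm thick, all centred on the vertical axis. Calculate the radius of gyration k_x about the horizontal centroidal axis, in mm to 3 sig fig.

k_x ≈ 107 mm

Treat the section as a set of non-overlapping primitives; coordinates are from the bounding-box lower-left.
Bottom plate: 220 × 18, A = 3 960 mm², y = 9 mm, Ī = 106 920 mm⁴.
Web plate: 14 × 280, A = 3 920 mm², y = 158 mm, Ī = 25 610 667 mm⁴.
Top plate: 60 × 10, A = 600 mm², y = 303 mm, Ī = 5 000 mm⁴.
Centroid: ȳ = ΣA·y / ΣA = 98.679 mm.
Transfer each piece to the horizontal centroidal axis using Ī + A·d² with d = y − 98.679:
  bottom plate: d = -89.679 mm → contributes +31 954 693 mm⁴
  web plate: d = 59.321 mm → contributes +39 404 958 mm⁴
  top plate: d = 204.32 mm → contributes +25 053 182 mm⁴
Total I = 96 412 834 mm⁴.
Radius of gyration: k = √(I/A) = √(96 412 834 / 8 480) = 106.63 mm.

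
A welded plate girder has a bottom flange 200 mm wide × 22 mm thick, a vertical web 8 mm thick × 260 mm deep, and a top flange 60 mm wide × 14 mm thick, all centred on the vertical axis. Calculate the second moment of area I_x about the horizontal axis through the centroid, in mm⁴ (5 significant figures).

Decompose the section into non-overlapping parts with the origin at the bottom-left of its bounding rectangle.
Bottom plate: 200 × 22, A = 4 400 mm², y = 11 mm, Ī = 177466.7 mm⁴.
Web plate: 8 × 260, A = 2 080 mm², y = 152 mm, Ī = 11 717 333 mm⁴.
Top plate: 60 × 14, A = 840 mm², y = 289 mm, Ī = 13 720 mm⁴.
Centroid: ȳ = ΣA·y / ΣA = 82.96721 mm.
Transfer each piece to the horizontal axis through the centroid using Ī + A·d² with d = y − 82.96721:
  bottom plate: d = -71.96721 mm → contributes +22 966 298 mm⁴
  web plate: d = 69.03279 mm → contributes +21 629 627 mm⁴
  top plate: d = 206.0328 mm → contributes +35 671 308 mm⁴
Total I = 80 267 232 mm⁴.

I_x ≈ 8.0267 × 10⁷ mm⁴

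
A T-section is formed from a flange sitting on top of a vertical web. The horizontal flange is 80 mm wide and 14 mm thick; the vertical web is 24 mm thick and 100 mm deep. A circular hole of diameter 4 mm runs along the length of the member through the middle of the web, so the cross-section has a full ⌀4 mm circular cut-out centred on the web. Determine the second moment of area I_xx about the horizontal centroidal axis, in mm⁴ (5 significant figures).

I_xx ≈ 4.4952 × 10⁶ mm⁴

Treat the section as a set of non-overlapping primitives; coordinates are from the bounding-box lower-left.
Flange: 80 × 14, A = 1 120 mm², y = 107 mm, Ī = 18293.33 mm⁴.
Web: 24 × 100, A = 2 400 mm², y = 50 mm, Ī = 2 000 000 mm⁴.
Hole (subtracted): ⌀4, A = 12.56637 mm², y = 50 mm, Ī = 12.56637 mm⁴.
Centroid: ȳ = ΣA·y / ΣA = 68.20134 mm.
Transfer each piece to the horizontal centroidal axis using Ī + A·d² with d = y − 68.20134:
  flange: d = 38.79866 mm → contributes +1 704 269 mm⁴
  web: d = -18.20134 mm → contributes +2 795 093 mm⁴
  hole: d = -18.20134 mm → contributes −4175.665 mm⁴
Total I = 4 495 187 mm⁴.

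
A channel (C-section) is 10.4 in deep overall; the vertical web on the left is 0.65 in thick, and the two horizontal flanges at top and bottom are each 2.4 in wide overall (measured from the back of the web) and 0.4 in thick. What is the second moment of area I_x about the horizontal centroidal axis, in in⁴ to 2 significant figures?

I_x ≈ 96 in⁴

Decompose the section into non-overlapping parts with the origin at the bottom-left of its bounding rectangle.
Web: 0.65 × 10.4, A = 6.76 in², y = 5.2 in, Ī = 60.93 in⁴.
Top flange (beyond web): 1.75 × 0.4, A = 0.7 in², y = 10.2 in, Ī = 0.009333 in⁴.
Bottom flange (beyond web): 1.75 × 0.4, A = 0.7 in², y = 0.2 in, Ī = 0.009333 in⁴.
By symmetry the centroid is at mid-height, ȳ = 5.2 in.
Transfer each piece to the horizontal centroidal axis using Ī + A·d² with d = y − 5.2:
  web: d = 0 in → contributes +60.93 in⁴
  top flange (beyond web): d = 5 in → contributes +17.51 in⁴
  bottom flange (beyond web): d = -5 in → contributes +17.51 in⁴
Total I = 95.95 in⁴.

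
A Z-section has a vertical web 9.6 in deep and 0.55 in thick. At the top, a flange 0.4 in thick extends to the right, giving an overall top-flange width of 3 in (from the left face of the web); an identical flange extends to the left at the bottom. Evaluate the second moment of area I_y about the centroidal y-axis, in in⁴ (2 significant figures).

Break the section into simple shapes (no overlaps), measuring from the bottom-left corner of the bounding box.
Web: 0.55 × 9.6, A = 5.28 in², x = 2.725 in, Ī = 0.1331 in⁴.
Top flange (beyond web): 2.45 × 0.4, A = 0.98 in², x = 4.225 in, Ī = 0.4902 in⁴.
Bottom flange (beyond web): 2.45 × 0.4, A = 0.98 in², x = 1.225 in, Ī = 0.4902 in⁴.
Centroid: x̄ = ΣA·x / ΣA = 2.725 in.
Transfer each piece to the centroidal y-axis using Ī + A·d² with d = x − 2.725:
  web: d = 0 in → contributes +0.1331 in⁴
  top flange (beyond web): d = 1.5 in → contributes +2.695 in⁴
  bottom flange (beyond web): d = -1.5 in → contributes +2.695 in⁴
Total I = 5.524 in⁴.

I_y ≈ 5.5 in⁴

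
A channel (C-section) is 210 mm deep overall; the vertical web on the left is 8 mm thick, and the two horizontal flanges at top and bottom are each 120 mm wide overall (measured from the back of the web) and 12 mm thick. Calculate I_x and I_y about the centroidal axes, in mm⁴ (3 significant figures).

Break the section into simple shapes (no overlaps), measuring from the bottom-left corner of the bounding box.
Web: 8 × 210, A = 1 680 mm², y = 105 mm, Ī = 6 174 000 mm⁴.
Top flange (beyond web): 112 × 12, A = 1 344 mm², y = 204 mm, Ī = 16 128 mm⁴.
Bottom flange (beyond web): 112 × 12, A = 1 344 mm², y = 6 mm, Ī = 16 128 mm⁴.
By symmetry the centroid is at mid-height, ȳ = 105 mm.
Transfer each piece to the centroidal x-axis using Ī + A·d² with d = y − 105:
  web: d = 0 mm → contributes +6 174 000 mm⁴
  top flange (beyond web): d = 99 mm → contributes +13 188 672 mm⁴
  bottom flange (beyond web): d = -99 mm → contributes +13 188 672 mm⁴
Total I = 32 551 344 mm⁴.
For the y-axis: x̄ = 40.923 mm.
Repeating about the centroidal y-axis gives I_y = 6 540 662 mm⁴.

I_x ≈ 3.26 × 10⁷ mm⁴, I_y ≈ 6.54 × 10⁶ mm⁴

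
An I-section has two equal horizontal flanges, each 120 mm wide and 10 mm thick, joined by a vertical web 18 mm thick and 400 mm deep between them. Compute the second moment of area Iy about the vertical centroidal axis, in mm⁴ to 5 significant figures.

Iy ≈ 3.0744 × 10⁶ mm⁴

Split into non-overlapping primitives; take the origin at the lower-left of the bounding box.
Bottom flange: 120 × 10, A = 1 200 mm², x = 60 mm, Ī = 1 440 000 mm⁴.
Web: 18 × 400, A = 7 200 mm², x = 60 mm, Ī = 194 400 mm⁴.
Top flange: 120 × 10, A = 1 200 mm², x = 60 mm, Ī = 1 440 000 mm⁴.
By symmetry the centroid is at mid-width, x̄ = 60 mm.
All pieces are centred on the vertical centroidal axis, so I = ΣĪ = 3 074 400 mm⁴.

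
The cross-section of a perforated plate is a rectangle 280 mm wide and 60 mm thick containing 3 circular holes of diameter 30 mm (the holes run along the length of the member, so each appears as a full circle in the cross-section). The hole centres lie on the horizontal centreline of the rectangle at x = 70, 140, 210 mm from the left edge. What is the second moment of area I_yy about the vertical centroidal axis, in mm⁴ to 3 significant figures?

Break the section into simple shapes (no overlaps), measuring from the bottom-left corner of the bounding box.
Plate: 280 × 60, A = 16 800 mm², x = 140 mm, Ī = 109 760 000 mm⁴.
Hole 1 (subtracted): ⌀30, A = 706.86 mm², x = 70 mm, Ī = 39 761 mm⁴.
Hole 2 (subtracted): ⌀30, A = 706.86 mm², x = 140 mm, Ī = 39 761 mm⁴.
Hole 3 (subtracted): ⌀30, A = 706.86 mm², x = 210 mm, Ī = 39 761 mm⁴.
By symmetry the centroid is at mid-width, x̄ = 140 mm.
Transfer each piece to the vertical centroidal axis using Ī + A·d² with d = x − 140:
  plate: d = 0 mm → contributes +109 760 000 mm⁴
  hole 1: d = -70 mm → contributes −3 503 367 mm⁴
  hole 2: d = 0 mm → contributes −39 761 mm⁴
  hole 3: d = 70 mm → contributes −3 503 367 mm⁴
Total I = 102 713 506 mm⁴.

I_yy ≈ 1.03 × 10⁸ mm⁴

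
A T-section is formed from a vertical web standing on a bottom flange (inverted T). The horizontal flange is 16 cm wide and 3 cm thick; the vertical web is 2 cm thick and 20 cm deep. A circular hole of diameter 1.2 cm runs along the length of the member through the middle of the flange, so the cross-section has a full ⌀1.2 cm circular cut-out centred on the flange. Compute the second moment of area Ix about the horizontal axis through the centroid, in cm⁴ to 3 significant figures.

Ix ≈ 4220 cm⁴

Split into non-overlapping primitives; take the origin at the lower-left of the bounding box.
Flange: 16 × 3, A = 48 cm², y = 1.5 cm, Ī = 36 cm⁴.
Web: 2 × 20, A = 40 cm², y = 13 cm, Ī = 1333.3 cm⁴.
Hole (subtracted): ⌀1.2, A = 1.131 cm², y = 1.5 cm, Ī = 0.10179 cm⁴.
Centroid: ȳ = ΣA·y / ΣA = 6.7953 cm.
Transfer each piece to the horizontal axis through the centroid using Ī + A·d² with d = y − 6.7953:
  flange: d = -5.2953 cm → contributes +1381.9 cm⁴
  web: d = 6.2047 cm → contributes +2873.3 cm⁴
  hole: d = -5.2953 cm → contributes −31.815 cm⁴
Total I = 4223.4 cm⁴.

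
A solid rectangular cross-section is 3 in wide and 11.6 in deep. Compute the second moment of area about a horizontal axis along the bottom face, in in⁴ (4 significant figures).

The section: 3 × 11.6, A = 34.8 in², y = 5.8 in, Ī = 390.224 in⁴.
Transfer it to the bottom edge using Ī + A·d² with d = y − 0:
  the section: d = 5.8 in → contributes +1560.9 in⁴
Total I = 1560.9 in⁴.

I_base ≈ 1561 in⁴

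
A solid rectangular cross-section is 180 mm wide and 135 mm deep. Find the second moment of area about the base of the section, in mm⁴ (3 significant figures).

The section: 180 × 135, A = 24 300 mm², y = 67.5 mm, Ī = 36 905 625 mm⁴.
Transfer it to a horizontal axis along the bottom face using Ī + A·d² with d = y − 0:
  the section: d = 67.5 mm → contributes +147 622 500 mm⁴
Total I = 147 622 500 mm⁴.

I_base ≈ 1.48 × 10⁸ mm⁴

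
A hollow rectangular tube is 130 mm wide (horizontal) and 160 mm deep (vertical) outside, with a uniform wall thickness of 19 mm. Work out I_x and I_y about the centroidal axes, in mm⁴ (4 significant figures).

Treat the section as a set of non-overlapping primitives; coordinates are from the bounding-box lower-left.
Outer rectangle: 130 × 160, A = 20 800 mm², y = 80 mm, Ī = 44 373 333 mm⁴.
Inner void (subtracted): 92 × 122, A = 11 224 mm², y = 80 mm, Ī = 13 921 501 mm⁴.
By symmetry the centroid is at mid-height, ȳ = 80 mm.
All pieces are centred on the centroidal x-axis, so I = ΣĪ (holes subtracted) = 30 451 832 mm⁴.
Repeating about the centroidal y-axis gives I_y = 21 376 672 mm⁴.

I_x ≈ 3.045 × 10⁷ mm⁴, I_y ≈ 2.138 × 10⁷ mm⁴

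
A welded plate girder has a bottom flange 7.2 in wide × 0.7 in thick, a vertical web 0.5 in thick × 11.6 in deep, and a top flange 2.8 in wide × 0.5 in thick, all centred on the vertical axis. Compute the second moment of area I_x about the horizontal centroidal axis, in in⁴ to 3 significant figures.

I_x ≈ 266 in⁴

Decompose the section into non-overlapping parts with the origin at the bottom-left of its bounding rectangle.
Bottom plate: 7.2 × 0.7, A = 5.04 in², y = 0.35 in, Ī = 0.2058 in⁴.
Web plate: 0.5 × 11.6, A = 5.8 in², y = 6.5 in, Ī = 65.037 in⁴.
Top plate: 2.8 × 0.5, A = 1.4 in², y = 12.55 in, Ī = 0.029167 in⁴.
Centroid: ȳ = ΣA·y / ΣA = 4.6596 in.
Transfer each piece to the horizontal centroidal axis using Ī + A·d² with d = y − 4.6596:
  bottom plate: d = -4.3096 in → contributes +93.814 in⁴
  web plate: d = 1.8404 in → contributes +84.681 in⁴
  top plate: d = 7.8904 in → contributes +87.19 in⁴
Total I = 265.69 in⁴.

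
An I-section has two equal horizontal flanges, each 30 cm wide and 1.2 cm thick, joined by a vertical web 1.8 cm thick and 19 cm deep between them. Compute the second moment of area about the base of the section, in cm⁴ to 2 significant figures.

I_base ≈ 2.1 × 10⁴ cm⁴

Decompose the section into non-overlapping parts with the origin at the bottom-left of its bounding rectangle.
Bottom flange: 30 × 1.2, A = 36 cm², y = 0.6 cm, Ī = 4.32 cm⁴.
Web: 1.8 × 19, A = 34.2 cm², y = 10.7 cm, Ī = 1 029 cm⁴.
Top flange: 30 × 1.2, A = 36 cm², y = 20.8 cm, Ī = 4.32 cm⁴.
Transfer each piece to the base of the section using Ī + A·d² with d = y − 0:
  bottom flange: d = 0.6 cm → contributes +17.28 cm⁴
  web: d = 10.7 cm → contributes +4 944 cm⁴
  top flange: d = 20.8 cm → contributes +15 579 cm⁴
Total I = 20 541 cm⁴.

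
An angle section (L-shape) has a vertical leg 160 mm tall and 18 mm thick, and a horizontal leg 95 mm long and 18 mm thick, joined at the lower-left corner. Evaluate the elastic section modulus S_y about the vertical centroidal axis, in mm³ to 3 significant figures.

Break the section into simple shapes (no overlaps), measuring from the bottom-left corner of the bounding box.
Vertical leg: 18 × 160, A = 2 880 mm², x = 9 mm, Ī = 77 760 mm⁴.
Horizontal leg (remainder): 77 × 18, A = 1 386 mm², x = 56.5 mm, Ī = 684 800 mm⁴.
Centroid: x̄ = ΣA·x / ΣA = 24.432 mm.
Transfer each piece to the vertical centroidal axis using Ī + A·d² with d = x − 24.432:
  vertical leg: d = -15.432 mm → contributes +763 666 mm⁴
  horizontal leg (remainder): d = 32.068 mm → contributes +2 110 058 mm⁴
Total I = 2 873 724 mm⁴.
Extreme fibre distance c = 70.568 mm; S = I/c = 40 723 mm³.

S_y ≈ 4.07 × 10⁴ mm³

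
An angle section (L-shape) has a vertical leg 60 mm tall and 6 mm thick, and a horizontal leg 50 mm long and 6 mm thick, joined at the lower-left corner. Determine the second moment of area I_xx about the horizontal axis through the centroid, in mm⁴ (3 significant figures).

Break the section into simple shapes (no overlaps), measuring from the bottom-left corner of the bounding box.
Vertical leg: 6 × 60, A = 360 mm², y = 30 mm, Ī = 108 000 mm⁴.
Horizontal leg (remainder): 44 × 6, A = 264 mm², y = 3 mm, Ī = 792 mm⁴.
Centroid: ȳ = ΣA·y / ΣA = 18.577 mm.
Transfer each piece to the horizontal axis through the centroid using Ī + A·d² with d = y − 18.577:
  vertical leg: d = 11.423 mm → contributes +154 975 mm⁴
  horizontal leg (remainder): d = -15.577 mm → contributes +64 849 mm⁴
Total I = 219 824 mm⁴.

I_xx ≈ 2.20 × 10⁵ mm⁴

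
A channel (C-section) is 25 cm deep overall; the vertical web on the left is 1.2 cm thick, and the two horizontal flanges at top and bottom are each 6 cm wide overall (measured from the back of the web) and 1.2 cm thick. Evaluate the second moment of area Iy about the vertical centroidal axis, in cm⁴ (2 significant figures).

Iy ≈ 100 cm⁴

Decompose the section into non-overlapping parts with the origin at the bottom-left of its bounding rectangle.
Web: 1.2 × 25, A = 30 cm², x = 0.6 cm, Ī = 3.6 cm⁴.
Top flange (beyond web): 4.8 × 1.2, A = 5.76 cm², x = 3.6 cm, Ī = 11.06 cm⁴.
Bottom flange (beyond web): 4.8 × 1.2, A = 5.76 cm², x = 3.6 cm, Ī = 11.06 cm⁴.
Centroid: x̄ = ΣA·x / ΣA = 1.432 cm.
Transfer each piece to the vertical centroidal axis using Ī + A·d² with d = x − 1.432:
  web: d = -0.8324 cm → contributes +24.39 cm⁴
  top flange (beyond web): d = 2.168 cm → contributes +38.12 cm⁴
  bottom flange (beyond web): d = 2.168 cm → contributes +38.12 cm⁴
Total I = 100.6 cm⁴.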